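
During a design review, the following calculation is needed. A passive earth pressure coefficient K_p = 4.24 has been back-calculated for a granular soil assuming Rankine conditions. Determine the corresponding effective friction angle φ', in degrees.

K_p = (1+sin φ)/(1−sin φ) ⇒ sin φ = (K_p − 1)/(K_p + 1) = 0.6183.
φ = arcsin(0.6183) = 38.19°.

38.2°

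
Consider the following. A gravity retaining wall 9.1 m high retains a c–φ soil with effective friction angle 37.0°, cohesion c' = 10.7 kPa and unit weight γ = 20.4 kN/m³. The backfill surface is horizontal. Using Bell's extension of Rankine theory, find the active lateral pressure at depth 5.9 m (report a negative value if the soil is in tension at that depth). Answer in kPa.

19.2 kPa

K_a = (1 − sin φ)/(1 + sin φ) = 0.2486.
σ_a = K_a γ z − 2c√K_a = 0.2486×20.4×5.9 − 2×10.7×0.4986 = 19.25 kPa.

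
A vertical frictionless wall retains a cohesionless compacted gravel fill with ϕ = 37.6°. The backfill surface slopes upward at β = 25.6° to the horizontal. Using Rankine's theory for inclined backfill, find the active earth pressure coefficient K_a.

0.319

K_a = cos β · (cos β − √(cos²β − cos²φ)) / (cos β + √(cos²β − cos²φ)).
cos β = 0.9018, cos φ = 0.7923, √(cos²β − cos²φ) = 0.4308.
K_a = 0.9018 × (0.9018 − 0.4308)/(0.9018 + 0.4308) = 0.3188.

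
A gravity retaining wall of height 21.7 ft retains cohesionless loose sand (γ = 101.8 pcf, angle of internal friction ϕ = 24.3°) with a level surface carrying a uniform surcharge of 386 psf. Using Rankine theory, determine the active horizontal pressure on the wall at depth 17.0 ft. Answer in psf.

K_a = (1 − sin φ)/(1 + sin φ) = 0.4169.
σ_v = γz + q = 101.8 × 17.0 + 386 = 2117 psf.
σ_h = K_a σ_v = 0.4169 × 2117 = 882.4 psf.

882 psf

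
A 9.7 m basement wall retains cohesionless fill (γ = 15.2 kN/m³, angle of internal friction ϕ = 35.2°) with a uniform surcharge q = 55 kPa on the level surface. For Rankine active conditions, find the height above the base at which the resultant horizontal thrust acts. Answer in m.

3.92 m

K_a = 0.2687.
Triangular part P₁ = ½K_aγH² = 192.1 at H/3 = 3.233 m; rectangular part P₂ = K_a q H = 143.3 at H/2 = 4.850 m.
ȳ = (P₁·3.233 + P₂·4.850)/(P₁+P₂) = 3.924 m.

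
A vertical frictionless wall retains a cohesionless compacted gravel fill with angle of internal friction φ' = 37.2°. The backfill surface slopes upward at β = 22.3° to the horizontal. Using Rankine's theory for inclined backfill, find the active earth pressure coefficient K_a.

K_a = cos β · (cos β − √(cos²β − cos²φ)) / (cos β + √(cos²β − cos²φ)).
cos β = 0.9252, cos φ = 0.7965, √(cos²β − cos²φ) = 0.4707.
K_a = 0.9252 × (0.9252 − 0.4707)/(0.9252 + 0.4707) = 0.3013.

0.301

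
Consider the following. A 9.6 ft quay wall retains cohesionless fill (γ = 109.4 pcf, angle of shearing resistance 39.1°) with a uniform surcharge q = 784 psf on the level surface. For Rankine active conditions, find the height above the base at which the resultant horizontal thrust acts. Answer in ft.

4.16 ft

K_a = 0.2265.
Triangular part P₁ = ½K_aγH² = 1142 at H/3 = 3.200 ft; rectangular part P₂ = K_a q H = 1705 at H/2 = 4.800 ft.
ȳ = (P₁·3.200 + P₂·4.800)/(P₁+P₂) = 4.158 ft.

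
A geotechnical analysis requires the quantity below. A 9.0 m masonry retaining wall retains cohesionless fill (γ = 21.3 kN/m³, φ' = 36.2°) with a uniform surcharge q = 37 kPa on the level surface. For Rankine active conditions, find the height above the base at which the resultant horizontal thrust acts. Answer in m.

3.42 m

K_a = 0.2574.
Triangular part P₁ = ½K_aγH² = 222.0 at H/3 = 3.000 m; rectangular part P₂ = K_a q H = 85.71 at H/2 = 4.500 m.
ȳ = (P₁·3.000 + P₂·4.500)/(P₁+P₂) = 3.418 m.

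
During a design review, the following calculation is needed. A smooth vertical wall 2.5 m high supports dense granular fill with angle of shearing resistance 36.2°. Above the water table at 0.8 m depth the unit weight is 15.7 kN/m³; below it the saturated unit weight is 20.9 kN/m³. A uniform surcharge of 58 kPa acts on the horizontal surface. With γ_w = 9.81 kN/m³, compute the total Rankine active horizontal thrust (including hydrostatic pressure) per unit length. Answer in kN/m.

K_a = tan²(45° − φ/2) = 0.2574.
γ' = 20.9 − 9.81 = 11.09 kN/m³. h₂ = H − d_w = 1.7 m.
σ'_h: at surface K_a·q = 14.93; at WT K_a(q+γd_w) = 18.16; at base K_a(q+γd_w+γ'h₂) = 23.01 kPa.
P₁ = ½(14.93+18.16)×0.8 = 13.24; P₂ = ½(18.16+23.01)×1.7 = 35.00; P_w = ½γ_w h₂² = 14.18.
Total = 13.24+35.00+14.18 = 62.41 kN/m.

62.4 kN/m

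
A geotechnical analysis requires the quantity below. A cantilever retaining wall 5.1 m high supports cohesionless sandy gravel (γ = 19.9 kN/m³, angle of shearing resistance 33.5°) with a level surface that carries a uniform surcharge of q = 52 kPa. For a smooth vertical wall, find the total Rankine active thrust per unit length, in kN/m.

151 kN/m

K_a = tan²(45° − φ/2) = 0.2887.
Soil triangle: ½ K_a γ H² = 0.5×0.2887×19.9×5.1² = 74.72 kN/m.
Surcharge rectangle: K_a q H = 0.2887×52×5.1 = 76.57 kN/m.
Total = 74.72 + 76.57 = 151.3 kN/m.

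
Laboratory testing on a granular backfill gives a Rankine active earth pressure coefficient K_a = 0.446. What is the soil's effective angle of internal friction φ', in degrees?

K_a = tan²(45° − φ/2) ⇒ 45° − φ/2 = arctan(√0.446) = 33.74°.
φ = 2(45° − 33.74°) = 22.53°.

22.5°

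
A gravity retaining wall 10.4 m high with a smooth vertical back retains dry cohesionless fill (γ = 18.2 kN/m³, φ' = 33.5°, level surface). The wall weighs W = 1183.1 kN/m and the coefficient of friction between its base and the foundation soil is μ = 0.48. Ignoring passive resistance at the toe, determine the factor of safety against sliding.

2.00

K_a = tan²(45° − 33.5°/2) = 0.2887.
P_a = ½K_aγH² = 0.5×0.2887×18.2×10.4² = 284.2 kN/m, acting at H/3 = 3.467 m above the base.
FS_sliding = μW / P_a = 0.48×1183.1 / 284.2 = 1.998.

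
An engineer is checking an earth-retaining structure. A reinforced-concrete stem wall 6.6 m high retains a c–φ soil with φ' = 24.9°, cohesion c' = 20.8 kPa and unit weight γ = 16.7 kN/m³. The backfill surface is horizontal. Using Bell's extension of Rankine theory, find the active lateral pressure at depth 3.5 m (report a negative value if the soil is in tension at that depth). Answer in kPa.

-2.74 kPa

K_a = (1 − sin φ)/(1 + sin φ) = 0.4074.
σ_a = K_a γ z − 2c√K_a = 0.4074×16.7×3.5 − 2×20.8×0.6383 = -2.739 kPa.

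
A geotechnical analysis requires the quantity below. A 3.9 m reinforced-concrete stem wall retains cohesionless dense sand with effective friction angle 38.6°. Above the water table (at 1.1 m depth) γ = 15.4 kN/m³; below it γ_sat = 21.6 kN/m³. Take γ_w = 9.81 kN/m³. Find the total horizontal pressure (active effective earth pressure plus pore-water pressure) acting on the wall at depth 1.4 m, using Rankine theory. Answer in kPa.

7.69 kPa

K_a = (1 − sin φ)/(1 + sin φ) = 0.2316.
γ' = 21.6 − 9.81 = 11.79 kN/m³.
Effective vertical stress at 1.4 m: σ'_v = 15.4×1.1 + 11.79×0.300 = 20.48 kPa.
σ'_h = K_a σ'_v = 0.2316 × 20.48 = 4.743 kPa; u = γ_w × 0.300 = 2.943 kPa.
Total σ_h = 4.743 + 2.943 = 7.686 kPa.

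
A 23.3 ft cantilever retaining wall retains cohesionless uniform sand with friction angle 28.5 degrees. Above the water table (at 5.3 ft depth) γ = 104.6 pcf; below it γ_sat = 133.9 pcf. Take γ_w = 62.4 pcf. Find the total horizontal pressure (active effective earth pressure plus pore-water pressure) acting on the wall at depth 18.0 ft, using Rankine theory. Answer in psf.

1310 psf

K_a = (1 − sin φ)/(1 + sin φ) = 0.3540.
γ' = 133.9 − 62.4 = 71.50 pcf.
Effective vertical stress at 18.0 ft: σ'_v = 104.6×5.3 + 71.50×12.7 = 1462 psf.
σ'_h = K_a σ'_v = 0.3540 × 1462 = 517.6 psf; u = γ_w × 12.7 = 792.5 psf.
Total σ_h = 517.6 + 792.5 = 1310 psf.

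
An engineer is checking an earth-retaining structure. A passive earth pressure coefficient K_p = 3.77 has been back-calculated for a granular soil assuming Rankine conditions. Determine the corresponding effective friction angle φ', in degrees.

K_p = (1+sin φ)/(1−sin φ) ⇒ sin φ = (K_p − 1)/(K_p + 1) = 0.5807.
φ = arcsin(0.5807) = 35.50°.

35.5°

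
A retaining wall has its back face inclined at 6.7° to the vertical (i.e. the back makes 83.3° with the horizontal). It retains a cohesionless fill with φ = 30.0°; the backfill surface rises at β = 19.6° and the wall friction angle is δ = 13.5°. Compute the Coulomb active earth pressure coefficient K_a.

0.487

K_a = sin²(α+φ) / [sin²α · sin(α−δ) · (1 + √{sin(φ+δ)sin(φ−β) / (sin(α−δ)sin(α+β))})²].
With α = 83.3°, φ = 30.0°, δ = 13.5°, β = 19.6°: K_a = 0.4865.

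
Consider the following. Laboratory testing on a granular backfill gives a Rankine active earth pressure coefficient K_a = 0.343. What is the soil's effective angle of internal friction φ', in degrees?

29.3°

K_a = tan²(45° − φ/2) ⇒ 45° − φ/2 = arctan(√0.343) = 30.36°.
φ = 2(45° − 30.36°) = 29.29°.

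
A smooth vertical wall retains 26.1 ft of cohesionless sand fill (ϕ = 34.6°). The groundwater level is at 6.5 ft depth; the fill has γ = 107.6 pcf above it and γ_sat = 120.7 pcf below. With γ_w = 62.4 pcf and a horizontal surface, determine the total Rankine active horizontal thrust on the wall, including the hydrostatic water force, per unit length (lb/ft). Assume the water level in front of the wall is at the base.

K_a = tan²(45° − φ/2) = 0.2756.
γ' = 120.7 − 62.4 = 58.30 pcf. Depth below WT = 19.6 ft.
σ'_h at WT = K_a γ d_w = 192.8 psf; at base = 192.8 + K_a γ' × 19.6 = 507.7 psf.
P₁ (0–6.5 ft) = ½×192.8×6.5 = 626.5. P₂ (6.5–26.1 ft) = ½(192.8+507.7)×19.6 = 6865.
P_w = ½ γ_w h₂² = 0.5×62.4×19.6² = 11990. Total = 626.5+6865+11990 = 19480 lb/ft.

19500 lb/ft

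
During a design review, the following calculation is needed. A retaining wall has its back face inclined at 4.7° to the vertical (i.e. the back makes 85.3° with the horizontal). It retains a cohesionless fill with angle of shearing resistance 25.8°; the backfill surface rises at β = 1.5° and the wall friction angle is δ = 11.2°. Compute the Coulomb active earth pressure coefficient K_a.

0.401

K_a = sin²(α+φ) / [sin²α · sin(α−δ) · (1 + √{sin(φ+δ)sin(φ−β) / (sin(α−δ)sin(α+β))})²].
With α = 85.3°, φ = 25.8°, δ = 11.2°, β = 1.5°: K_a = 0.4007.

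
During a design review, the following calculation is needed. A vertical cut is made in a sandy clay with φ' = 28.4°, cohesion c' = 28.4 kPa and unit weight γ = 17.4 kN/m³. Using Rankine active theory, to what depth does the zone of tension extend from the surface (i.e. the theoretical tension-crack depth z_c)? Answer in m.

K_a = tan²(45° − 28.4°/2) = 0.3554; √K_a = 0.5961.
The active pressure is zero where K_a γ z = 2c√K_a, so z_c = 2c/(γ√K_a) = 2×28.4/(17.4×0.5961) = 5.476 m.

5.48 m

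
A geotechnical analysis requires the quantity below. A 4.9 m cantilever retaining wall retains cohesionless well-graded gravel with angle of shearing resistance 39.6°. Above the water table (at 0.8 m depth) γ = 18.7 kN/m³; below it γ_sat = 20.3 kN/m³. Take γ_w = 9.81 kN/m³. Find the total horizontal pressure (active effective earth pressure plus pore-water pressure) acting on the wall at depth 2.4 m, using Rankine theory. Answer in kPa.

22.7 kPa

K_a = (1 − sin φ)/(1 + sin φ) = 0.2214.
γ' = 20.3 − 9.81 = 10.49 kN/m³.
Effective vertical stress at 2.4 m: σ'_v = 18.7×0.8 + 10.49×1.60 = 31.74 kPa.
σ'_h = K_a σ'_v = 0.2214 × 31.74 = 7.029 kPa; u = γ_w × 1.60 = 15.70 kPa.
Total σ_h = 7.029 + 15.70 = 22.73 kPa.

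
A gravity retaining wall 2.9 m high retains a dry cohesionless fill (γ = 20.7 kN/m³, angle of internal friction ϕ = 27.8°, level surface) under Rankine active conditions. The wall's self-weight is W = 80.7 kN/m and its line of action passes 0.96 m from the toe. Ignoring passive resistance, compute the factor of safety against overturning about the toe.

K_a = tan²(45° − 27.8°/2) = 0.3639.
P_a = ½K_aγH² = 0.5×0.3639×20.7×2.9² = 31.67 kN/m, acting at H/3 = 0.9667 m above the base.
Overturning moment M_o = P_a × H/3 = 31.67 × 0.9667 = 30.62.
Resisting moment M_r = W × 0.96 = 80.7 × 0.96 = 77.47.
FS_overturning = M_r/M_o = 77.47/30.62 = 2.530.

2.53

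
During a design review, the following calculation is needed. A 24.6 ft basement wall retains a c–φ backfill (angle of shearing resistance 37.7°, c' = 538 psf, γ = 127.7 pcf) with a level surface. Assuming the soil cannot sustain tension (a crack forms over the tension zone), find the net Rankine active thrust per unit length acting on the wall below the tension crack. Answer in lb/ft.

K_a = 0.2411; √K_a = 0.4910.
Tension-crack depth z_c = 2c/(γ√K_a) = 2×538/(127.7×0.4910) = 17.16 ft.
σ_a at base = K_a γ H − 2c√K_a = 0.2411×127.7×24.6 − 2×538×0.4910 = 229.0 psf.
P_a = ½ × 229.0 × (H − z_c) = 0.5×229.0×7.438 = 851.6 lb/ft.

852 lb/ft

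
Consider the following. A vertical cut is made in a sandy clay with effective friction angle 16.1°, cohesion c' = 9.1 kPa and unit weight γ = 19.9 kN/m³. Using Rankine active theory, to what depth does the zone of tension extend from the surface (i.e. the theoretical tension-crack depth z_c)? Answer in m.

K_a = tan²(45° − 16.1°/2) = 0.5658; √K_a = 0.7522.
The active pressure is zero where K_a γ z = 2c√K_a, so z_c = 2c/(γ√K_a) = 2×9.1/(19.9×0.7522) = 1.216 m.

1.22 m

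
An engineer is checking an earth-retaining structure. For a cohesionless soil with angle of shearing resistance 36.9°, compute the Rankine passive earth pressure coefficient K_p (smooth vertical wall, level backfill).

4.01

K_p = (1 + sin φ)/(1 − sin φ) = tan²(45° + 36.9°/2) = 4.005.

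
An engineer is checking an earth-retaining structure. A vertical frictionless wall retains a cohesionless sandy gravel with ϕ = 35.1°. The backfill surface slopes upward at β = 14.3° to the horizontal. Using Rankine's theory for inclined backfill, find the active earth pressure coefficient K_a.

K_a = cos β · (cos β − √(cos²β − cos²φ)) / (cos β + √(cos²β − cos²φ)).
cos β = 0.9690, cos φ = 0.8181, √(cos²β − cos²φ) = 0.5193.
K_a = 0.9690 × (0.9690 − 0.5193)/(0.9690 + 0.5193) = 0.2928.

0.293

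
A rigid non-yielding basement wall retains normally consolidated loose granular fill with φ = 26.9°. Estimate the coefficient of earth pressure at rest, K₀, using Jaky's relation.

K₀ = 1 − sin φ' = 1 − sin 26.9° = 0.5476.

0.548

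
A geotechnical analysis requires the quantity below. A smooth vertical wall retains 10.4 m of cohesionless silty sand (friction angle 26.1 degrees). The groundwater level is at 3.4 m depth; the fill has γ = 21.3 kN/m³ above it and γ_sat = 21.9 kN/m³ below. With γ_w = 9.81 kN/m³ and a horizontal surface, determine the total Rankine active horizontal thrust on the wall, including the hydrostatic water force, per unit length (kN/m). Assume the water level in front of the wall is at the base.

K_a = tan²(45° − φ/2) = 0.3889.
γ' = 21.9 − 9.81 = 12.09 kN/m³. Depth below WT = 7.0 m.
σ'_h at WT = K_a γ d_w = 28.17 kPa; at base = 28.17 + K_a γ' × 7.0 = 61.08 kPa.
P₁ (0–3.4 m) = ½×28.17×3.4 = 47.88. P₂ (3.4–10.4 m) = ½(28.17+61.08)×7.0 = 312.4.
P_w = ½ γ_w h₂² = 0.5×9.81×7.0² = 240.3. Total = 47.88+312.4+240.3 = 600.6 kN/m.

601 kN/m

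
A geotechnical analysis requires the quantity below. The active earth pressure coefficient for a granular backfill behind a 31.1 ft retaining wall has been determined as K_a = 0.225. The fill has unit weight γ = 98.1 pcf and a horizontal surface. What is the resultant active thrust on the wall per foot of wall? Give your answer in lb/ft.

10700 lb/ft

P = ½ K_a γ H² = 0.5 × 0.225 × 98.1 × 31.1² = 10670 lb/ft.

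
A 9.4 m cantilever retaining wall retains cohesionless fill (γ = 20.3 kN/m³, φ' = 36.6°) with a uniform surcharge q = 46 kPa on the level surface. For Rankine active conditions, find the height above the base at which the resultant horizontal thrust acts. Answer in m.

K_a = 0.2530.
Triangular part P₁ = ½K_aγH² = 226.9 at H/3 = 3.133 m; rectangular part P₂ = K_a q H = 109.4 at H/2 = 4.700 m.
ȳ = (P₁·3.133 + P₂·4.700)/(P₁+P₂) = 3.643 m.

3.64 m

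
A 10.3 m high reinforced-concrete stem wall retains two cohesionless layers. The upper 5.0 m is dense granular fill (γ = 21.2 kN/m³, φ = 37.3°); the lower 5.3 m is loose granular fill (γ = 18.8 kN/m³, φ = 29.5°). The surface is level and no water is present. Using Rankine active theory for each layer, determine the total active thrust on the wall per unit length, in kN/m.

346 kN/m

K_a1 = tan²(45°−37.3°/2) = 0.2453; K_a2 = tan²(45°−29.5°/2) = 0.3401.
Layer 1: σ at base = K_a1 γ₁ h₁ = 26.01 kPa; P₁ = ½×26.01×5.0 = 65.01.
Layer 2: σ_v at top = γ₁h₁ = 106.0; σ_h top = K_a2×106.0 = 36.05; σ_h base = K_a2×(106.0+18.8×5.3) = 69.94.
P₂ = ½(36.05+69.94)×5.3 = 280.9. Total P_a = 65.01+280.9 = 345.9 kN/m.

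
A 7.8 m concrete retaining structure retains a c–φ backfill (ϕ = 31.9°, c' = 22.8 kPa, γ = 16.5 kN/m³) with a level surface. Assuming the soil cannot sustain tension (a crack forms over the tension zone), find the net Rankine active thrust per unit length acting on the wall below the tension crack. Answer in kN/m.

20.3 kN/m

K_a = 0.3085; √K_a = 0.5555.
Tension-crack depth z_c = 2c/(γ√K_a) = 2×22.8/(16.5×0.5555) = 4.975 m.
σ_a at base = K_a γ H − 2c√K_a = 0.3085×16.5×7.8 − 2×22.8×0.5555 = 14.38 kPa.
P_a = ½ × 14.38 × (H − z_c) = 0.5×14.38×2.825 = 20.31 kN/m.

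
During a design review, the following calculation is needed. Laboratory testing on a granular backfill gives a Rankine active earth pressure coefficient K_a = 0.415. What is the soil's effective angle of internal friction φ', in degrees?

K_a = tan²(45° − φ/2) ⇒ 45° − φ/2 = arctan(√0.415) = 32.79°.
φ = 2(45° − 32.79°) = 24.42°.

24.4°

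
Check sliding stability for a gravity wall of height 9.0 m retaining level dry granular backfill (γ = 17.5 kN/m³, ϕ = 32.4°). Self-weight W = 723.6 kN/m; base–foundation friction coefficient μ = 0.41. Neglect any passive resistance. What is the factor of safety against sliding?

1.39

K_a = tan²(45° − 32.4°/2) = 0.3022.
P_a = ½K_aγH² = 0.5×0.3022×17.5×9.0² = 214.2 kN/m, acting at H/3 = 3.000 m above the base.
FS_sliding = μW / P_a = 0.41×723.6 / 214.2 = 1.385.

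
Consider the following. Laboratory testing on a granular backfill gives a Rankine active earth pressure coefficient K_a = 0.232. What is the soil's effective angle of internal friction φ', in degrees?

K_a = tan²(45° − φ/2) ⇒ 45° − φ/2 = arctan(√0.232) = 25.72°.
φ = 2(45° − 25.72°) = 38.56°.

38.6°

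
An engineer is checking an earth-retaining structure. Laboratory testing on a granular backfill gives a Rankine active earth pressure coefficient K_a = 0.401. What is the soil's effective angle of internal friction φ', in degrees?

25.3°

K_a = tan²(45° − φ/2) ⇒ 45° − φ/2 = arctan(√0.401) = 32.34°.
φ = 2(45° − 32.34°) = 25.31°.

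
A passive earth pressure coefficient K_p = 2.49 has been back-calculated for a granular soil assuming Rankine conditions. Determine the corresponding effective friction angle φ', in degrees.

K_p = (1+sin φ)/(1−sin φ) ⇒ sin φ = (K_p − 1)/(K_p + 1) = 0.4269.
φ = arcsin(0.4269) = 25.27°.

25.3°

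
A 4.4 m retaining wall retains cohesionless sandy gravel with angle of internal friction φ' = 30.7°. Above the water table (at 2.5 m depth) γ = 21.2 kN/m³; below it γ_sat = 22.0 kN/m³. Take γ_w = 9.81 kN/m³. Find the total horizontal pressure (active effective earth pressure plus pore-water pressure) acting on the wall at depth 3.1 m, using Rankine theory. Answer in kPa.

25.4 kPa

K_a = (1 − sin φ)/(1 + sin φ) = 0.3240.
γ' = 22.0 − 9.81 = 12.19 kN/m³.
Effective vertical stress at 3.1 m: σ'_v = 21.2×2.5 + 12.19×0.600 = 60.31 kPa.
σ'_h = K_a σ'_v = 0.3240 × 60.31 = 19.54 kPa; u = γ_w × 0.600 = 5.886 kPa.
Total σ_h = 19.54 + 5.886 = 25.43 kPa.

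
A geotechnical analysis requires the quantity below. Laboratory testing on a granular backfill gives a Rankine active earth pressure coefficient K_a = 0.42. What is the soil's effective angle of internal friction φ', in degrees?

24.1°

K_a = tan²(45° − φ/2) ⇒ 45° − φ/2 = arctan(√0.42) = 32.95°.
φ = 2(45° − 32.95°) = 24.11°.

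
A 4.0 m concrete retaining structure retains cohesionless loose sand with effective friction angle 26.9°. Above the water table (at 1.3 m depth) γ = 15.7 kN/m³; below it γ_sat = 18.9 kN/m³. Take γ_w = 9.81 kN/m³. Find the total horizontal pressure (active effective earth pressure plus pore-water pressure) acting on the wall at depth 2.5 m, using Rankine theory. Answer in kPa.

23.6 kPa

K_a = (1 − sin φ)/(1 + sin φ) = 0.3770.
γ' = 18.9 − 9.81 = 9.090 kN/m³.
Effective vertical stress at 2.5 m: σ'_v = 15.7×1.3 + 9.090×1.20 = 31.32 kPa.
σ'_h = K_a σ'_v = 0.3770 × 31.32 = 11.81 kPa; u = γ_w × 1.20 = 11.77 kPa.
Total σ_h = 11.81 + 11.77 = 23.58 kPa.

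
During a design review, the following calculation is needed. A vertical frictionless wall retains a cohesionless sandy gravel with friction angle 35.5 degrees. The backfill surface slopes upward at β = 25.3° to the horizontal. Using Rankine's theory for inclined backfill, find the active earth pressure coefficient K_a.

0.356

K_a = cos β · (cos β − √(cos²β − cos²φ)) / (cos β + √(cos²β − cos²φ)).
cos β = 0.9041, cos φ = 0.8141, √(cos²β − cos²φ) = 0.3932.
K_a = 0.9041 × (0.9041 − 0.3932)/(0.9041 + 0.3932) = 0.3561.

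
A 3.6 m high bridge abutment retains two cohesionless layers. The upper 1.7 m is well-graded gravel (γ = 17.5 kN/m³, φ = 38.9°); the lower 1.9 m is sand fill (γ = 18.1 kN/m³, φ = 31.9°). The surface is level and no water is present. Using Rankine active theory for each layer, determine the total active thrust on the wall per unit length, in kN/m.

33.3 kN/m

K_a1 = tan²(45°−38.9°/2) = 0.2285; K_a2 = tan²(45°−31.9°/2) = 0.3085.
Layer 1: σ at base = K_a1 γ₁ h₁ = 6.799 kPa; P₁ = ½×6.799×1.7 = 5.779.
Layer 2: σ_v at top = γ₁h₁ = 29.75; σ_h top = K_a2×29.75 = 9.179; σ_h base = K_a2×(29.75+18.1×1.9) = 19.79.
P₂ = ½(9.179+19.79)×1.9 = 27.52. Total P_a = 5.779+27.52 = 33.30 kN/m.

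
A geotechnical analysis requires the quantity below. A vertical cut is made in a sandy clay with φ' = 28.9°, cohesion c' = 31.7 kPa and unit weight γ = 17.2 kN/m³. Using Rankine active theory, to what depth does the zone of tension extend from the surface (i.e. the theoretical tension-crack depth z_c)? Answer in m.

6.25 m

K_a = tan²(45° − 28.9°/2) = 0.3484; √K_a = 0.5902.
The active pressure is zero where K_a γ z = 2c√K_a, so z_c = 2c/(γ√K_a) = 2×31.7/(17.2×0.5902) = 6.245 m.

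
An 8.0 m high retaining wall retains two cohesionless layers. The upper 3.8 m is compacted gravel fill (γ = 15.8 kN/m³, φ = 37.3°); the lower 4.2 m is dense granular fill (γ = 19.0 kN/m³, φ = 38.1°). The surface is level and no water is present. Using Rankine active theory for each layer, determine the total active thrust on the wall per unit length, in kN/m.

K_a1 = tan²(45°−37.3°/2) = 0.2453; K_a2 = tan²(45°−38.1°/2) = 0.2368.
Layer 1: σ at base = K_a1 γ₁ h₁ = 14.73 kPa; P₁ = ½×14.73×3.8 = 27.99.
Layer 2: σ_v at top = γ₁h₁ = 60.04; σ_h top = K_a2×60.04 = 14.22; σ_h base = K_a2×(60.04+19.0×4.2) = 33.12.
P₂ = ½(14.22+33.12)×4.2 = 99.41. Total P_a = 27.99+99.41 = 127.4 kN/m.

127 kN/m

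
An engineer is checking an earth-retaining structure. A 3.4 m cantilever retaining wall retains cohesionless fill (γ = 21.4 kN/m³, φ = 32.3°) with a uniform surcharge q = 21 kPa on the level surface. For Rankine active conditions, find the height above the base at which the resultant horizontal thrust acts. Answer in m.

K_a = 0.3035.
Triangular part P₁ = ½K_aγH² = 37.54 at H/3 = 1.133 m; rectangular part P₂ = K_a q H = 21.67 at H/2 = 1.700 m.
ȳ = (P₁·1.133 + P₂·1.700)/(P₁+P₂) = 1.341 m.

1.34 m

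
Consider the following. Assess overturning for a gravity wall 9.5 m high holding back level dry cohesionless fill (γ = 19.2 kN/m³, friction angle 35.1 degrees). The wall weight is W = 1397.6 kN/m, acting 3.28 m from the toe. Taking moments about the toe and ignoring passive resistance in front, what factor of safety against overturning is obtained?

K_a = tan²(45° − 35.1°/2) = 0.2698.
P_a = ½K_aγH² = 0.5×0.2698×19.2×9.5² = 233.8 kN/m, acting at H/3 = 3.167 m above the base.
Overturning moment M_o = P_a × H/3 = 233.8 × 3.167 = 740.3.
Resisting moment M_r = W × 3.28 = 1397.6 × 3.28 = 4584.
FS_overturning = M_r/M_o = 4584/740.3 = 6.192.

6.19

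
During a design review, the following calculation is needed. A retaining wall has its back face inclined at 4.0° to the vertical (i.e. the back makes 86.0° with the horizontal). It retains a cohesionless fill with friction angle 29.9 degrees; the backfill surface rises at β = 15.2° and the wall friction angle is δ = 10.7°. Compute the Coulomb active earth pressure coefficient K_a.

K_a = sin²(α+φ) / [sin²α · sin(α−δ) · (1 + √{sin(φ+δ)sin(φ−β) / (sin(α−δ)sin(α+β))})²].
With α = 86.0°, φ = 29.9°, δ = 10.7°, β = 15.2°: K_a = 0.4186.

0.419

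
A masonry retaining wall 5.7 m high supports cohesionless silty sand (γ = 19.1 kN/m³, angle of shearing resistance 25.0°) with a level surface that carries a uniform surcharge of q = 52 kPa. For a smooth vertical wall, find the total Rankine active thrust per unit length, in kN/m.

246 kN/m

K_a = tan²(45° − φ/2) = 0.4059.
Soil triangle: ½ K_a γ H² = 0.5×0.4059×19.1×5.7² = 125.9 kN/m.
Surcharge rectangle: K_a q H = 0.4059×52×5.7 = 120.3 kN/m.
Total = 125.9 + 120.3 = 246.2 kN/m.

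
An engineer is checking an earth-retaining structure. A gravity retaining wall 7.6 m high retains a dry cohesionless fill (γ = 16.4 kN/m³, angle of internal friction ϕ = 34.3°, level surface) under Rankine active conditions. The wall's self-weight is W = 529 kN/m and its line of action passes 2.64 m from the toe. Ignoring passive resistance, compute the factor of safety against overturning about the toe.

4.17

K_a = tan²(45° − 34.3°/2) = 0.2792.
P_a = ½K_aγH² = 0.5×0.2792×16.4×7.6² = 132.2 kN/m, acting at H/3 = 2.533 m above the base.
Overturning moment M_o = P_a × H/3 = 132.2 × 2.533 = 335.0.
Resisting moment M_r = W × 2.64 = 529 × 2.64 = 1397.
FS_overturning = M_r/M_o = 1397/335.0 = 4.169.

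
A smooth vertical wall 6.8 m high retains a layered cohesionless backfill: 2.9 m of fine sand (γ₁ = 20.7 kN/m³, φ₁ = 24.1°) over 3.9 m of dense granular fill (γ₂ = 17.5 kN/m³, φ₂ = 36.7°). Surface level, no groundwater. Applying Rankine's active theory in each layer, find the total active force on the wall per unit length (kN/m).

129 kN/m

K_a1 = tan²(45°−24.1°/2) = 0.4201; K_a2 = tan²(45°−36.7°/2) = 0.2519.
Layer 1: σ at base = K_a1 γ₁ h₁ = 25.22 kPa; P₁ = ½×25.22×2.9 = 36.57.
Layer 2: σ_v at top = γ₁h₁ = 60.03; σ_h top = K_a2×60.03 = 15.12; σ_h base = K_a2×(60.03+17.5×3.9) = 32.31.
P₂ = ½(15.12+32.31)×3.9 = 92.48. Total P_a = 36.57+92.48 = 129.1 kN/m.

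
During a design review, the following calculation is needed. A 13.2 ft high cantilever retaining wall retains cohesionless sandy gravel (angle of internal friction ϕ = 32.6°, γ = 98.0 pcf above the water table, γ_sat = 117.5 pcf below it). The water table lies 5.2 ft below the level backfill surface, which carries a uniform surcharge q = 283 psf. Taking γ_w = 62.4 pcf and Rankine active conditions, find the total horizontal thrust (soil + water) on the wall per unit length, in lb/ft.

K_a = tan²(45° − φ/2) = 0.2997.
γ' = 117.5 − 62.4 = 55.10 pcf. h₂ = H − d_w = 8.0 ft.
σ'_h: at surface K_a·q = 84.83; at WT K_a(q+γd_w) = 237.6; at base K_a(q+γd_w+γ'h₂) = 369.7 psf.
P₁ = ½(84.83+237.6)×5.2 = 838.2; P₂ = ½(237.6+369.7)×8.0 = 2429; P_w = ½γ_w h₂² = 1997.
Total = 838.2+2429+1997 = 5264 lb/ft.

5260 lb/ft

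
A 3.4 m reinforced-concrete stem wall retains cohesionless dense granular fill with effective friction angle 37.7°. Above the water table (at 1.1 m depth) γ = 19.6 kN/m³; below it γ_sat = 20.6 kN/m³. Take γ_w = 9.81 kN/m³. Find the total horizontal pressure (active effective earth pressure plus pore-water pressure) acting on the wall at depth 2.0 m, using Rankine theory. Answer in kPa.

K_a = (1 − sin φ)/(1 + sin φ) = 0.2411.
γ' = 20.6 − 9.81 = 10.79 kN/m³.
Effective vertical stress at 2.0 m: σ'_v = 19.6×1.1 + 10.79×0.900 = 31.27 kPa.
σ'_h = K_a σ'_v = 0.2411 × 31.27 = 7.538 kPa; u = γ_w × 0.900 = 8.829 kPa.
Total σ_h = 7.538 + 8.829 = 16.37 kPa.

16.4 kPa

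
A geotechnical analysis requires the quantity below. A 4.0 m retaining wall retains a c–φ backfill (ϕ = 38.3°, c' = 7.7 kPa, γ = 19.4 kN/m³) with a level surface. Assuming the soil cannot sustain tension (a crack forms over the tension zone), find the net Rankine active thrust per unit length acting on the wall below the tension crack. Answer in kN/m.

12.7 kN/m

K_a = 0.2347; √K_a = 0.4845.
Tension-crack depth z_c = 2c/(γ√K_a) = 2×7.7/(19.4×0.4845) = 1.638 m.
σ_a at base = K_a γ H − 2c√K_a = 0.2347×19.4×4.0 − 2×7.7×0.4845 = 10.75 kPa.
P_a = ½ × 10.75 × (H − z_c) = 0.5×10.75×2.362 = 12.70 kN/m.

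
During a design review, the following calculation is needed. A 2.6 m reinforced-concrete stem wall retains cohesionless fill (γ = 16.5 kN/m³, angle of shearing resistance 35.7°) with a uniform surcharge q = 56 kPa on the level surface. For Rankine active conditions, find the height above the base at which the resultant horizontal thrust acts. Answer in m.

1.18 m

K_a = 0.2630.
Triangular part P₁ = ½K_aγH² = 14.67 at H/3 = 0.8667 m; rectangular part P₂ = K_a q H = 38.29 at H/2 = 1.300 m.
ȳ = (P₁·0.8667 + P₂·1.300)/(P₁+P₂) = 1.180 m.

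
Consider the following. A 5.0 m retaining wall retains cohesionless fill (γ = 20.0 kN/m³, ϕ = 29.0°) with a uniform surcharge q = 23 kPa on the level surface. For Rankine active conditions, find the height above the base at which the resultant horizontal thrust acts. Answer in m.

1.93 m

K_a = 0.3470.
Triangular part P₁ = ½K_aγH² = 86.74 at H/3 = 1.667 m; rectangular part P₂ = K_a q H = 39.90 at H/2 = 2.500 m.
ȳ = (P₁·1.667 + P₂·2.500)/(P₁+P₂) = 1.929 m.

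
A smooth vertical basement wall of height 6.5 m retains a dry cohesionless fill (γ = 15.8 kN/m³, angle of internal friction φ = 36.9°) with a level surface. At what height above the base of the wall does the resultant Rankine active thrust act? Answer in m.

K_a = 0.2497.
The pressure distribution is triangular, so the resultant acts at H/3 above the base = 6.5/3 = 2.167 m.

2.17 m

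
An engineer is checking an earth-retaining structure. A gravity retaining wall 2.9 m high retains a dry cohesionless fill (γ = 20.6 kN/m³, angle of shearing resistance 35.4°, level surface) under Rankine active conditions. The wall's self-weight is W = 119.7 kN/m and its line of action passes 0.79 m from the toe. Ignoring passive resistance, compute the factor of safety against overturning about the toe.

4.24

K_a = tan²(45° − 35.4°/2) = 0.2664.
P_a = ½K_aγH² = 0.5×0.2664×20.6×2.9² = 23.08 kN/m, acting at H/3 = 0.9667 m above the base.
Overturning moment M_o = P_a × H/3 = 23.08 × 0.9667 = 22.31.
Resisting moment M_r = W × 0.79 = 119.7 × 0.79 = 94.56.
FS_overturning = M_r/M_o = 94.56/22.31 = 4.239.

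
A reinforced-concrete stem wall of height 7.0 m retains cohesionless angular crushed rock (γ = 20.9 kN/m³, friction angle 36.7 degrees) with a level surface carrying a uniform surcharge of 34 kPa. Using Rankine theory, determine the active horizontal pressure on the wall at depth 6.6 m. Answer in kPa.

43.3 kPa

K_a = (1 − sin φ)/(1 + sin φ) = 0.2519.
σ_v = γz + q = 20.9 × 6.6 + 34 = 171.9 kPa.
σ_h = K_a σ_v = 0.2519 × 171.9 = 43.30 kPa.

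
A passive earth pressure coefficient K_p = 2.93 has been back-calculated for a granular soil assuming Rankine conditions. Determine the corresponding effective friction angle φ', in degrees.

K_p = (1+sin φ)/(1−sin φ) ⇒ sin φ = (K_p − 1)/(K_p + 1) = 0.4911.
φ = arcsin(0.4911) = 29.41°.

29.4°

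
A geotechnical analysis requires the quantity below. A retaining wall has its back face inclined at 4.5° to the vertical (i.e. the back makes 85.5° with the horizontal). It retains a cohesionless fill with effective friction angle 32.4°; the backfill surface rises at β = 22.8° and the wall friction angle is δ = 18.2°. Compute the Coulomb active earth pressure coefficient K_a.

0.445

K_a = sin²(α+φ) / [sin²α · sin(α−δ) · (1 + √{sin(φ+δ)sin(φ−β) / (sin(α−δ)sin(α+β))})²].
With α = 85.5°, φ = 32.4°, δ = 18.2°, β = 22.8°: K_a = 0.4450.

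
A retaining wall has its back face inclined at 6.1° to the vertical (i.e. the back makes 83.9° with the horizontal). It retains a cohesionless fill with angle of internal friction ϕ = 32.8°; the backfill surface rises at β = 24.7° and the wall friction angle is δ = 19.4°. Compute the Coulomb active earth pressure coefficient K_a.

K_a = sin²(α+φ) / [sin²α · sin(α−δ) · (1 + √{sin(φ+δ)sin(φ−β) / (sin(α−δ)sin(α+β))})²].
With α = 83.9°, φ = 32.8°, δ = 19.4°, β = 24.7°: K_a = 0.4830.

0.483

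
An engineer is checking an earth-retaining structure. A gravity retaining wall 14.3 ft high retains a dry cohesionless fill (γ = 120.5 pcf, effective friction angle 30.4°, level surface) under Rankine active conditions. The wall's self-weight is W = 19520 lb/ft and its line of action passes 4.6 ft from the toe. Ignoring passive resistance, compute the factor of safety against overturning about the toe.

4.66

K_a = tan²(45° − 30.4°/2) = 0.3280.
P_a = ½K_aγH² = 0.5×0.3280×120.5×14.3² = 4041 lb/ft, acting at H/3 = 4.767 ft above the base.
Overturning moment M_o = P_a × H/3 = 4041 × 4.767 = 19260.
Resisting moment M_r = W × 4.6 = 19520 × 4.6 = 89790.
FS_overturning = M_r/M_o = 89790/19260 = 4.662.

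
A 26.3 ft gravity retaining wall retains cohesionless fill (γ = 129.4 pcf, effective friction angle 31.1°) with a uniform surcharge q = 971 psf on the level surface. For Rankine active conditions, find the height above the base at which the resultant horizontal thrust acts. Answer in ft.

10.4 ft

K_a = 0.3188.
Triangular part P₁ = ½K_aγH² = 14270 at H/3 = 8.767 ft; rectangular part P₂ = K_a q H = 8141 at H/2 = 13.15 ft.
ȳ = (P₁·8.767 + P₂·13.15)/(P₁+P₂) = 10.36 ft.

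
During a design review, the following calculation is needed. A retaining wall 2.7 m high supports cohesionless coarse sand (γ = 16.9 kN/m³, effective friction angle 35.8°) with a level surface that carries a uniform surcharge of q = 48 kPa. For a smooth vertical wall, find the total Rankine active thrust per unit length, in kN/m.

50.1 kN/m

K_a = tan²(45° − φ/2) = 0.2619.
Soil triangle: ½ K_a γ H² = 0.5×0.2619×16.9×2.7² = 16.13 kN/m.
Surcharge rectangle: K_a q H = 0.2619×48×2.7 = 33.94 kN/m.
Total = 16.13 + 33.94 = 50.07 kN/m.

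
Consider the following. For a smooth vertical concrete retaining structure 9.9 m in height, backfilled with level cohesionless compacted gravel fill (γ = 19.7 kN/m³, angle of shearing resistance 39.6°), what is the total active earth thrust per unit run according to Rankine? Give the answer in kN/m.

K_a = tan²(45° − φ/2) = 0.2214.
P_a = ½ K_a γ H² = 0.5 × 0.2214 × 19.7 × 9.9² = 213.8 kN/m.

214 kN/m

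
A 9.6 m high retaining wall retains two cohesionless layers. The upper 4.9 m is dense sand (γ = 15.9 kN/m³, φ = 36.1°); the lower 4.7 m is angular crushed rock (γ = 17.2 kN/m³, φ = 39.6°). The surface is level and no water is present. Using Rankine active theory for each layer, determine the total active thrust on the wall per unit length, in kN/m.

K_a1 = tan²(45°−36.1°/2) = 0.2585; K_a2 = tan²(45°−39.6°/2) = 0.2214.
Layer 1: σ at base = K_a1 γ₁ h₁ = 20.14 kPa; P₁ = ½×20.14×4.9 = 49.34.
Layer 2: σ_v at top = γ₁h₁ = 77.91; σ_h top = K_a2×77.91 = 17.25; σ_h base = K_a2×(77.91+17.2×4.7) = 35.15.
P₂ = ½(17.25+35.15)×4.7 = 123.1. Total P_a = 49.34+123.1 = 172.5 kN/m.

172 kN/m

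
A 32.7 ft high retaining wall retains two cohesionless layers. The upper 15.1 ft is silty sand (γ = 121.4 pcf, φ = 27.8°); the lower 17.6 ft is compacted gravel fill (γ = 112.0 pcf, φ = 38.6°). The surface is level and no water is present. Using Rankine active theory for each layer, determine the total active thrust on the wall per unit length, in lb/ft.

16500 lb/ft

K_a1 = tan²(45°−27.8°/2) = 0.3639; K_a2 = tan²(45°−38.6°/2) = 0.2316.
Layer 1: σ at base = K_a1 γ₁ h₁ = 667.1 psf; P₁ = ½×667.1×15.1 = 5036.
Layer 2: σ_v at top = γ₁h₁ = 1833; σ_h top = K_a2×1833 = 424.6; σ_h base = K_a2×(1833+112.0×17.6) = 881.2.
P₂ = ½(424.6+881.2)×17.6 = 11490. Total P_a = 5036+11490 = 16530 lb/ft.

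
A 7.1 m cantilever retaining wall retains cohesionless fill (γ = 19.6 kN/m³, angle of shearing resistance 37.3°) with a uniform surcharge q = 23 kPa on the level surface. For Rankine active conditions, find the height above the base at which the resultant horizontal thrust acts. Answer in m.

K_a = 0.2453.
Triangular part P₁ = ½K_aγH² = 121.2 at H/3 = 2.367 m; rectangular part P₂ = K_a q H = 40.06 at H/2 = 3.550 m.
ȳ = (P₁·2.367 + P₂·3.550)/(P₁+P₂) = 2.661 m.

2.66 m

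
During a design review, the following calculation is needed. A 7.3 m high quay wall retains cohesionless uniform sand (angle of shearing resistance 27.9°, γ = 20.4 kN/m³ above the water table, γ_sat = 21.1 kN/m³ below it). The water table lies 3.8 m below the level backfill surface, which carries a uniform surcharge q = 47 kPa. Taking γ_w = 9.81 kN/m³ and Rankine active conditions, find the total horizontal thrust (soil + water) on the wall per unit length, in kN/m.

361 kN/m

K_a = tan²(45° − φ/2) = 0.3625.
γ' = 21.1 − 9.81 = 11.29 kN/m³. h₂ = H − d_w = 3.5 m.
σ'_h: at surface K_a·q = 17.04; at WT K_a(q+γd_w) = 45.13; at base K_a(q+γd_w+γ'h₂) = 59.46 kPa.
P₁ = ½(17.04+45.13)×3.8 = 118.1; P₂ = ½(45.13+59.46)×3.5 = 183.0; P_w = ½γ_w h₂² = 60.09.
Total = 118.1+183.0+60.09 = 361.2 kN/m.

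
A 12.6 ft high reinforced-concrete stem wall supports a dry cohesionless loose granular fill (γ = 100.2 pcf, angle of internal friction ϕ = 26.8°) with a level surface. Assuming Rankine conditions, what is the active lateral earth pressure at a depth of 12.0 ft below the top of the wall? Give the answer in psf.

K_a = (1 − sin φ)/(1 + sin φ) = 0.3785.
σ_h = K_a γ z = 0.3785 × 100.2 × 12.0 = 455.1 psf.

455 psf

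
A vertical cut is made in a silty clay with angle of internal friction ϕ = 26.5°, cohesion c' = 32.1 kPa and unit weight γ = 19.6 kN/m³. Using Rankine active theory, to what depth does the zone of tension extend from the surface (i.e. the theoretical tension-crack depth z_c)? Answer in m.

K_a = tan²(45° − 26.5°/2) = 0.3829; √K_a = 0.6188.
The active pressure is zero where K_a γ z = 2c√K_a, so z_c = 2c/(γ√K_a) = 2×32.1/(19.6×0.6188) = 5.293 m.

5.29 m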